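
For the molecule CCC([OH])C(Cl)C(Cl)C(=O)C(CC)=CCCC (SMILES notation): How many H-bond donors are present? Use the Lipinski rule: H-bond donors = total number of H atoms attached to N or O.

1

Donors: find every N or O and count the H atoms it carries.
  atom 4 (O): bond orders sum to 1 → 1 H
  atom 10 (O): bond orders sum to 2 → 0 H
Lipinski HBD = 1.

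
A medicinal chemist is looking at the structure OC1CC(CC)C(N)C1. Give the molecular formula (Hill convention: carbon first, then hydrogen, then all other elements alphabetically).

Walk through each heavy atom and fill implicit hydrogens from standard valence (C 4, N 3, O 2, S 2, halogen 1):
  atom 1: O, bond orders sum to 1 (valence 2) → 1 H
  atom 2: C, bond orders sum to 3 (valence 4) → 1 H
  atom 3: C, bond orders sum to 2 (valence 4) → 2 H
  atom 4: C, bond orders sum to 3 (valence 4) → 1 H
  atom 5: C, bond orders sum to 2 (valence 4) → 2 H
  atom 6: C, bond orders sum to 1 (valence 4) → 3 H
  atom 7: C, bond orders sum to 3 (valence 4) → 1 H
  atom 8: N, bond orders sum to 1 (valence 3) → 2 H
  atom 9: C, bond orders sum to 2 (valence 4) → 2 H
Totals → C:7, H:15, N:1, O:1.
In Hill order: C7H15NO.

C7H15NO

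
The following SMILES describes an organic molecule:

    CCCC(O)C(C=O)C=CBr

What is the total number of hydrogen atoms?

Walk through each heavy atom and fill implicit hydrogens from standard valence (C 4, N 3, O 2, S 2, halogen 1):
  atom 1: C, bond orders sum to 1 (valence 4) → 3 H
  atom 2: C, bond orders sum to 2 (valence 4) → 2 H
  atom 3: C, bond orders sum to 2 (valence 4) → 2 H
  atom 4: C, bond orders sum to 3 (valence 4) → 1 H
  atom 5: O, bond orders sum to 1 (valence 2) → 1 H
  atom 6: C, bond orders sum to 3 (valence 4) → 1 H
  atom 7: C, bond orders sum to 3 (valence 4) → 1 H
  atom 8: O, bond orders sum to 2 (valence 2) → 0 H
  atom 9: C, bond orders sum to 3 (valence 4) → 1 H
  atom 10: C, bond orders sum to 3 (valence 4) → 1 H
  atom 11: Br (halogen, monovalent) → 0 H
Total hydrogens: 13.

13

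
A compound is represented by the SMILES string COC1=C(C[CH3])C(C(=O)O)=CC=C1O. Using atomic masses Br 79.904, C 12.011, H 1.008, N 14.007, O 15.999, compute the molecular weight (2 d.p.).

196.20 g/mol

First, the molecular formula is C10H12O4 (counting implicit H from valence).
  C: 10 × 12.011 = 120.110
  H: 12 × 1.008 = 12.096
  O: 4 × 15.999 = 63.996
Sum: 10×12.011 + 12×1.008 + 4×15.999 = 196.202 → 196.20 g/mol.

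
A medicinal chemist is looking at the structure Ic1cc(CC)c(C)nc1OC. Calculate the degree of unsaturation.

4

Molecular formula: C9H12INO.
DoU = (2C + 2 + N − H − X) / 2, where X is the halogen count and O/S are ignored.
    = (2·9 + 2 + 1 − 12 − 1) / 2 = 8 / 2 = 4.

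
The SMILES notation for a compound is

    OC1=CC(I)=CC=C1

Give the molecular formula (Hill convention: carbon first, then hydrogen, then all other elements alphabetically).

C6H5IO

Walk through each heavy atom and fill implicit hydrogens from standard valence (C 4, N 3, O 2, S 2, halogen 1):
  atom 1: O, bond orders sum to 1 (valence 2) → 1 H
  atom 2: C, bond orders sum to 4 (valence 4) → 0 H
  atom 3: C, bond orders sum to 3 (valence 4) → 1 H
  atom 4: C, bond orders sum to 4 (valence 4) → 0 H
  atom 5: I (halogen, monovalent) → 0 H
  atom 6: C, bond orders sum to 3 (valence 4) → 1 H
  atom 7: C, bond orders sum to 3 (valence 4) → 1 H
  atom 8: C, bond orders sum to 3 (valence 4) → 1 H
Totals → C:6, H:5, I:1, O:1.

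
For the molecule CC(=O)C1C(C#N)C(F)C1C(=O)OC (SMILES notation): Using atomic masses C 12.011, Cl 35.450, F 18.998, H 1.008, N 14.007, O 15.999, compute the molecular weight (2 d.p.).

199.18 g/mol

First, the molecular formula is C9H10FNO3 (counting implicit H from valence).
  C: 9 × 12.011 = 108.099
  F: 1 × 18.998 = 18.998
  H: 10 × 1.008 = 10.080
  N: 1 × 14.007 = 14.007
  O: 3 × 15.999 = 47.997
Sum: 9×12.011 + 1×18.998 + 10×1.008 + 1×14.007 + 3×15.999 = 199.181 → 199.18 g/mol.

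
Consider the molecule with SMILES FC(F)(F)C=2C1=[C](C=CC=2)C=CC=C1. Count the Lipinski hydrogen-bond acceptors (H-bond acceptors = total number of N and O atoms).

0

N atoms: 0; O atoms: 0.
Lipinski HBA = 0 + 0 = 0.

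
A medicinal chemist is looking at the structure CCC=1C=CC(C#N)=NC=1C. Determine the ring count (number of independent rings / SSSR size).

1

In SMILES, each pair of matching ring-closure digits denotes one ring-closing bond; the number of such bonds equals the number of independent rings.
Ring-closure bonds here: 1.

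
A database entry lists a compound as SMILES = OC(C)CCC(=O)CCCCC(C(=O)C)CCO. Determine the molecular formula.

C14H26O4

Walk through each heavy atom and fill implicit hydrogens from standard valence (C 4, N 3, O 2, S 2, halogen 1):
  atom 1: O, bond orders sum to 1 (valence 2) → 1 H
  atom 2: C, bond orders sum to 3 (valence 4) → 1 H
  atom 3: C, bond orders sum to 1 (valence 4) → 3 H
  atom 4: C, bond orders sum to 2 (valence 4) → 2 H
  atom 5: C, bond orders sum to 2 (valence 4) → 2 H
  atom 6: C, bond orders sum to 4 (valence 4) → 0 H
  atom 7: O, bond orders sum to 2 (valence 2) → 0 H
  atom 8: C, bond orders sum to 2 (valence 4) → 2 H
  atom 9: C, bond orders sum to 2 (valence 4) → 2 H
  atom 10: C, bond orders sum to 2 (valence 4) → 2 H
  atom 11: C, bond orders sum to 2 (valence 4) → 2 H
  atom 12: C, bond orders sum to 3 (valence 4) → 1 H
  atom 13: C, bond orders sum to 4 (valence 4) → 0 H
  atom 14: O, bond orders sum to 2 (valence 2) → 0 H
  atom 15: C, bond orders sum to 1 (valence 4) → 3 H
  atom 16: C, bond orders sum to 2 (valence 4) → 2 H
  atom 17: C, bond orders sum to 2 (valence 4) → 2 H
  atom 18: O, bond orders sum to 1 (valence 2) → 1 H
Totals → C:14, H:26, O:4.
In Hill order: C14H26O4.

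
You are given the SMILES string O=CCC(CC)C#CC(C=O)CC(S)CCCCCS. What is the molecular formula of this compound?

C16H26O2S2

Walk through each heavy atom and fill implicit hydrogens from standard valence (C 4, N 3, O 2, S 2, halogen 1):
  atom 1: O, bond orders sum to 2 (valence 2) → 0 H
  atom 2: C, bond orders sum to 3 (valence 4) → 1 H
  atom 3: C, bond orders sum to 2 (valence 4) → 2 H
  atom 4: C, bond orders sum to 3 (valence 4) → 1 H
  atom 5: C, bond orders sum to 2 (valence 4) → 2 H
  atom 6: C, bond orders sum to 1 (valence 4) → 3 H
  atom 7: C, bond orders sum to 4 (valence 4) → 0 H
  atom 8: C, bond orders sum to 4 (valence 4) → 0 H
  atom 9: C, bond orders sum to 3 (valence 4) → 1 H
  atom 10: C, bond orders sum to 3 (valence 4) → 1 H
  atom 11: O, bond orders sum to 2 (valence 2) → 0 H
  atom 12: C, bond orders sum to 2 (valence 4) → 2 H
  atom 13: C, bond orders sum to 3 (valence 4) → 1 H
  atom 14: S, bond orders sum to 1 (valence 2) → 1 H
  atom 15: C, bond orders sum to 2 (valence 4) → 2 H
  atom 16: C, bond orders sum to 2 (valence 4) → 2 H
  atom 17: C, bond orders sum to 2 (valence 4) → 2 H
  atom 18: C, bond orders sum to 2 (valence 4) → 2 H
  atom 19: C, bond orders sum to 2 (valence 4) → 2 H
  atom 20: S, bond orders sum to 1 (valence 2) → 1 H
Totals → C:16, H:26, O:2, S:2.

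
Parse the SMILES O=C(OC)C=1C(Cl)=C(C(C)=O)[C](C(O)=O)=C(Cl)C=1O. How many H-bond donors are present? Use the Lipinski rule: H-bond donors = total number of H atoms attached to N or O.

Donors: find every N or O and count the H atoms it carries.
  atom 1 (O): bond orders sum to 2 → 0 H
  atom 3 (O): bond orders sum to 2 → 0 H
  atom 11 (O): bond orders sum to 2 → 0 H
  atom 14 (O): bond orders sum to 1 → 1 H
  atom 15 (O): bond orders sum to 2 → 0 H
  atom 19 (O): bond orders sum to 1 → 1 H
Lipinski HBD = 2.

2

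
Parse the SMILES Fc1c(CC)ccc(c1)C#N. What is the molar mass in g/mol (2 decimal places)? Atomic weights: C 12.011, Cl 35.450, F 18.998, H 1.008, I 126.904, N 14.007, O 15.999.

First, the molecular formula is C9H8FN (counting implicit H from valence).
  C: 9 × 12.011 = 108.099
  F: 1 × 18.998 = 18.998
  H: 8 × 1.008 = 8.064
  N: 1 × 14.007 = 14.007
Sum: 9×12.011 + 1×18.998 + 8×1.008 + 1×14.007 = 149.168 → 149.17 g/mol.

149.17 g/mol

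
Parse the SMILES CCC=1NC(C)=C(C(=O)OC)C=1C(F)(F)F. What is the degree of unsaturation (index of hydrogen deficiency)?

Degree of unsaturation = (number of rings) + (number of π bonds).
Ring closures in the SMILES: 1.
π bonds: 3 double bonds (each 1 DoU) → 3 DoU from unsaturation.
Total DoU = 1 + 3 = 4.

4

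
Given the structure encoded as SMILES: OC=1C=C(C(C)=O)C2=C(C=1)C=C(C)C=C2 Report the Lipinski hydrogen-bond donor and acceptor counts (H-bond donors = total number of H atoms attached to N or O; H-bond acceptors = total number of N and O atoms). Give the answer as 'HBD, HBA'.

Donors: find every N or O and count the H atoms it carries.
  atom 1 (O): bond orders sum to 1 → 1 H
  atom 7 (O): bond orders sum to 2 → 0 H
Lipinski HBD = 1.
Acceptors: N atoms = 0, O atoms = 2 → HBA = 2.

1, 2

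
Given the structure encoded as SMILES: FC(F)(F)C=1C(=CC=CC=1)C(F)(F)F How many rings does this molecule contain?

In SMILES, each pair of matching ring-closure digits denotes one ring-closing bond; the number of such bonds equals the number of independent rings.
Ring-closure bonds here: 1.

1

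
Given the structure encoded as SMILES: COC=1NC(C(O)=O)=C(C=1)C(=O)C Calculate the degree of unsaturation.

5

Molecular formula: C8H9NO4.
DoU = (2C + 2 + N − H − X) / 2, where X is the halogen count and O/S are ignored.
    = (2·8 + 2 + 1 − 9 − 0) / 2 = 10 / 2 = 5.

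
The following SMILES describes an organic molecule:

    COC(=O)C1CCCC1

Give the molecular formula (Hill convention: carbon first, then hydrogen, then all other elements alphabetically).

Walk through each heavy atom and fill implicit hydrogens from standard valence (C 4, N 3, O 2, S 2, halogen 1):
  atom 1: C, bond orders sum to 1 (valence 4) → 3 H
  atom 2: O, bond orders sum to 2 (valence 2) → 0 H
  atom 3: C, bond orders sum to 4 (valence 4) → 0 H
  atom 4: O, bond orders sum to 2 (valence 2) → 0 H
  atom 5: C, bond orders sum to 3 (valence 4) → 1 H
  atom 6: C, bond orders sum to 2 (valence 4) → 2 H
  atom 7: C, bond orders sum to 2 (valence 4) → 2 H
  atom 8: C, bond orders sum to 2 (valence 4) → 2 H
  atom 9: C, bond orders sum to 2 (valence 4) → 2 H
Totals → C:7, H:12, O:2.
In Hill order: C7H12O2.

C7H12O2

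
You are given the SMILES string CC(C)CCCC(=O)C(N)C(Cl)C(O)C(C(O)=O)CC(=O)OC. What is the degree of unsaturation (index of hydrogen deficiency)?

3

Molecular formula: C15H26ClNO6.
DoU = (2C + 2 + N − H − X) / 2, where X is the halogen count and O/S are ignored.
    = (2·15 + 2 + 1 − 26 − 1) / 2 = 6 / 2 = 3.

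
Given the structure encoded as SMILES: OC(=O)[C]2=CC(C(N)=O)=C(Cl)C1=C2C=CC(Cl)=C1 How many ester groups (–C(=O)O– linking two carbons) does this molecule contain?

Scan the SMILES for the ester motif — none present.
Groups that are present: 1 amide, 1 carboxylic acid.

0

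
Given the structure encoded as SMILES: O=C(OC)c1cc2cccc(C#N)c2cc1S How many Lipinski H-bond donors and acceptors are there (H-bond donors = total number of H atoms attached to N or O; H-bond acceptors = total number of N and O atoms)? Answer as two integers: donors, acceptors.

0, 3

Donors: find every N or O and count the H atoms it carries.
  atom 1 (O): bond orders sum to 2 → 0 H
  atom 3 (O): bond orders sum to 2 → 0 H
  atom 13 (N): bond orders sum to 3 → 0 H
Lipinski HBD = 0.
Acceptors: N atoms = 1, O atoms = 2 → HBA = 3.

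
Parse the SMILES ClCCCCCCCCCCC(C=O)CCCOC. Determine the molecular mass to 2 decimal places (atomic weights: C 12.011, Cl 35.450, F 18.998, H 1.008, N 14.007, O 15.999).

First, the molecular formula is C16H31ClO2 (counting implicit H from valence).
  C: 16 × 12.011 = 192.176
  Cl: 1 × 35.450 = 35.450
  H: 31 × 1.008 = 31.248
  O: 2 × 15.999 = 31.998
Sum: 16×12.011 + 1×35.450 + 31×1.008 + 2×15.999 = 290.872 → 290.87 g/mol.

290.87 g/mol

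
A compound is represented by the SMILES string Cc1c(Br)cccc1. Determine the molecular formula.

Walk through each heavy atom and fill implicit hydrogens from standard valence (C 4, N 3, O 2, S 2, halogen 1); for lowercase aromatic atoms, an aromatic c carries 1 H when it has two neighbours and 0 H with three, and aromatic n carries 0 H:
  atom 1: C, bond orders sum to 1 (valence 4) → 3 H
  atom 2: aromatic c, 3 neighbours → 0 H
  atom 3: aromatic c, 3 neighbours → 0 H
  atom 4: Br (halogen, monovalent) → 0 H
  atom 5: aromatic c, 2 neighbours → 1 H
  atom 6: aromatic c, 2 neighbours → 1 H
  atom 7: aromatic c, 2 neighbours → 1 H
  atom 8: aromatic c, 2 neighbours → 1 H
Totals → C:7, H:7, Br:1.

C7H7Br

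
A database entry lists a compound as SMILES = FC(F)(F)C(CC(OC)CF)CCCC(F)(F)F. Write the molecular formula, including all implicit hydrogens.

Walk through each heavy atom and fill implicit hydrogens from standard valence (C 4, N 3, O 2, S 2, halogen 1):
  atom 1: F (halogen, monovalent) → 0 H
  atom 2: C, bond orders sum to 4 (valence 4) → 0 H
  atom 3: F (halogen, monovalent) → 0 H
  atom 4: F (halogen, monovalent) → 0 H
  atom 5: C, bond orders sum to 3 (valence 4) → 1 H
  atom 6: C, bond orders sum to 2 (valence 4) → 2 H
  atom 7: C, bond orders sum to 3 (valence 4) → 1 H
  atom 8: O, bond orders sum to 2 (valence 2) → 0 H
  atom 9: C, bond orders sum to 1 (valence 4) → 3 H
  atom 10: C, bond orders sum to 2 (valence 4) → 2 H
  atom 11: F (halogen, monovalent) → 0 H
  atom 12: C, bond orders sum to 2 (valence 4) → 2 H
  atom 13: C, bond orders sum to 2 (valence 4) → 2 H
  atom 14: C, bond orders sum to 2 (valence 4) → 2 H
  atom 15: C, bond orders sum to 4 (valence 4) → 0 H
  atom 16: F (halogen, monovalent) → 0 H
  atom 17: F (halogen, monovalent) → 0 H
  atom 18: F (halogen, monovalent) → 0 H
Totals → C:10, H:15, F:7, O:1.
In Hill order: C10H15F7O.

C10H15F7O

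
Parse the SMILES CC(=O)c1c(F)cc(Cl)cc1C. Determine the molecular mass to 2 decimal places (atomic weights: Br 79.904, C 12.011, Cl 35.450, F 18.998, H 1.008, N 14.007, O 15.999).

186.61 g/mol

First, the molecular formula is C9H8ClFO (counting implicit H from valence).
  C: 9 × 12.011 = 108.099
  Cl: 1 × 35.450 = 35.450
  F: 1 × 18.998 = 18.998
  H: 8 × 1.008 = 8.064
  O: 1 × 15.999 = 15.999
Sum: 9×12.011 + 1×35.450 + 1×18.998 + 8×1.008 + 1×15.999 = 186.610 → 186.61 g/mol.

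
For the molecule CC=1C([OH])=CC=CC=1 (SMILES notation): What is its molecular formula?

C7H8O

Walk through each heavy atom and fill implicit hydrogens from standard valence (C 4, N 3, O 2, S 2, halogen 1):
  atom 1: C, bond orders sum to 1 (valence 4) → 3 H
  atom 2: C, bond orders sum to 4 (valence 4) → 0 H
  atom 3: C, bond orders sum to 4 (valence 4) → 0 H
  atom 4: O with explicit H count 1
  atom 5: C, bond orders sum to 3 (valence 4) → 1 H
  atom 6: C, bond orders sum to 3 (valence 4) → 1 H
  atom 7: C, bond orders sum to 3 (valence 4) → 1 H
  atom 8: C, bond orders sum to 3 (valence 4) → 1 H
Totals → C:7, H:8, O:1.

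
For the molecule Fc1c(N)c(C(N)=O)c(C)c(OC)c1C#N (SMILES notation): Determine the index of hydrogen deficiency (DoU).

Molecular formula: C10H10FN3O2.
DoU = (2C + 2 + N − H − X) / 2, where X is the halogen count and O/S are ignored.
    = (2·10 + 2 + 3 − 10 − 1) / 2 = 14 / 2 = 7.

7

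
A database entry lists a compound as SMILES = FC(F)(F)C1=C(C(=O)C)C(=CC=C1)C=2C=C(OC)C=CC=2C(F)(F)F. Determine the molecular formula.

Walk through each heavy atom and fill implicit hydrogens from standard valence (C 4, N 3, O 2, S 2, halogen 1):
  atom 1: F (halogen, monovalent) → 0 H
  atom 2: C, bond orders sum to 4 (valence 4) → 0 H
  atom 3: F (halogen, monovalent) → 0 H
  atom 4: F (halogen, monovalent) → 0 H
  atom 5: C, bond orders sum to 4 (valence 4) → 0 H
  atom 6: C, bond orders sum to 4 (valence 4) → 0 H
  atom 7: C, bond orders sum to 4 (valence 4) → 0 H
  atom 8: O, bond orders sum to 2 (valence 2) → 0 H
  atom 9: C, bond orders sum to 1 (valence 4) → 3 H
  atom 10: C, bond orders sum to 4 (valence 4) → 0 H
  atom 11: C, bond orders sum to 3 (valence 4) → 1 H
  atom 12: C, bond orders sum to 3 (valence 4) → 1 H
  atom 13: C, bond orders sum to 3 (valence 4) → 1 H
  atom 14: C, bond orders sum to 4 (valence 4) → 0 H
  atom 15: C, bond orders sum to 3 (valence 4) → 1 H
  atom 16: C, bond orders sum to 4 (valence 4) → 0 H
  atom 17: O, bond orders sum to 2 (valence 2) → 0 H
  atom 18: C, bond orders sum to 1 (valence 4) → 3 H
  atom 19: C, bond orders sum to 3 (valence 4) → 1 H
  atom 20: C, bond orders sum to 3 (valence 4) → 1 H
  atom 21: C, bond orders sum to 4 (valence 4) → 0 H
  atom 22: C, bond orders sum to 4 (valence 4) → 0 H
  atom 23: F (halogen, monovalent) → 0 H
  atom 24: F (halogen, monovalent) → 0 H
  atom 25: F (halogen, monovalent) → 0 H
Totals → C:17, H:12, F:6, O:2.
In Hill order: C17H12F6O2.

C17H12F6O2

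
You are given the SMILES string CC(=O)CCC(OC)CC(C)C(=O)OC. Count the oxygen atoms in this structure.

Scan the SMILES for O atoms (remember two-letter symbols like Cl and Br are single atoms).
Oxygen count: 4.

4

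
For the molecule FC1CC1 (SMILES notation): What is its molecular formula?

C3H5F

Walk through each heavy atom and fill implicit hydrogens from standard valence (C 4, N 3, O 2, S 2, halogen 1):
  atom 1: F (halogen, monovalent) → 0 H
  atom 2: C, bond orders sum to 3 (valence 4) → 1 H
  atom 3: C, bond orders sum to 2 (valence 4) → 2 H
  atom 4: C, bond orders sum to 2 (valence 4) → 2 H
Totals → C:3, H:5, F:1.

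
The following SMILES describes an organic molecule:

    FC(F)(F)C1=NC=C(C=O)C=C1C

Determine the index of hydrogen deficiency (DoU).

Degree of unsaturation = (number of rings) + (number of π bonds).
Ring closures in the SMILES: 1.
π bonds: 4 double bonds (each 1 DoU) → 4 DoU from unsaturation.
Total DoU = 1 + 4 = 5.

5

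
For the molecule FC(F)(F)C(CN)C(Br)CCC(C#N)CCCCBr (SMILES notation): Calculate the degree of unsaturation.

2

Molecular formula: C12H19Br2F3N2.
DoU = (2C + 2 + N − H − X) / 2, where X is the halogen count and O/S are ignored.
    = (2·12 + 2 + 2 − 19 − 5) / 2 = 4 / 2 = 2.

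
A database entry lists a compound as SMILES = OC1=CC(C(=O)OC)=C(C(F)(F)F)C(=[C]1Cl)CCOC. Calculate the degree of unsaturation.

5

Degree of unsaturation = (number of rings) + (number of π bonds).
Ring closures in the SMILES: 1.
π bonds: 4 double bonds (each 1 DoU) → 4 DoU from unsaturation.
Total DoU = 1 + 4 = 5.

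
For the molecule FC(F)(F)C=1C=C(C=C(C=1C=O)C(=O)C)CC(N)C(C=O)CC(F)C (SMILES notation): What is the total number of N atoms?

Scan the SMILES for N atoms (remember two-letter symbols like Cl and Br are single atoms).
Nitrogen count: 1.

1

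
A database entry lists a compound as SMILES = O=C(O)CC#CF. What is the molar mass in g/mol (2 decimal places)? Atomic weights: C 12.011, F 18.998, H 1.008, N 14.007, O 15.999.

First, the molecular formula is C4H3FO2 (counting implicit H from valence).
  C: 4 × 12.011 = 48.044
  F: 1 × 18.998 = 18.998
  H: 3 × 1.008 = 3.024
  O: 2 × 15.999 = 31.998
Sum: 4×12.011 + 1×18.998 + 3×1.008 + 2×15.999 = 102.064 → 102.06 g/mol.

102.06 g/mol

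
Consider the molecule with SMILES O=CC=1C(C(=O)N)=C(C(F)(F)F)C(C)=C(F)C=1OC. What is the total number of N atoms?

Scan the SMILES for N atoms (remember two-letter symbols like Cl and Br are single atoms).
Nitrogen count: 1.

1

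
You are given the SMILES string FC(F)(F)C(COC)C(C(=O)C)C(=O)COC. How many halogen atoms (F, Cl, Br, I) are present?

3

Halogen atoms appear at heavy-atom positions 1, 3, 4 (3×F).
Other groups present: 2 ether, 2 ketone.
Halogen count: 3.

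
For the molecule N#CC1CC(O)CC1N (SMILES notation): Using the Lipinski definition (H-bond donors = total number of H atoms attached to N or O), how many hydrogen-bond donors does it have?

Donors: find every N or O and count the H atoms it carries.
  atom 1 (N): bond orders sum to 3 → 0 H
  atom 6 (O): bond orders sum to 1 → 1 H
  atom 9 (N): bond orders sum to 1 → 2 H
Lipinski HBD = 3.

3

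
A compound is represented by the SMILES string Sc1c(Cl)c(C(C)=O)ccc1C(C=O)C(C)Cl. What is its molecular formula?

C12H12Cl2O2S

Walk through each heavy atom and fill implicit hydrogens from standard valence (C 4, N 3, O 2, S 2, halogen 1); for lowercase aromatic atoms, an aromatic c carries 1 H when it has two neighbours and 0 H with three, and aromatic n carries 0 H:
  atom 1: S, bond orders sum to 1 (valence 2) → 1 H
  atom 2: aromatic c, 3 neighbours → 0 H
  atom 3: aromatic c, 3 neighbours → 0 H
  atom 4: Cl (halogen, monovalent) → 0 H
  atom 5: aromatic c, 3 neighbours → 0 H
  atom 6: C, bond orders sum to 4 (valence 4) → 0 H
  atom 7: C, bond orders sum to 1 (valence 4) → 3 H
  atom 8: O, bond orders sum to 2 (valence 2) → 0 H
  atom 9: aromatic c, 2 neighbours → 1 H
  atom 10: aromatic c, 2 neighbours → 1 H
  atom 11: aromatic c, 3 neighbours → 0 H
  atom 12: C, bond orders sum to 3 (valence 4) → 1 H
  atom 13: C, bond orders sum to 3 (valence 4) → 1 H
  atom 14: O, bond orders sum to 2 (valence 2) → 0 H
  atom 15: C, bond orders sum to 3 (valence 4) → 1 H
  atom 16: C, bond orders sum to 1 (valence 4) → 3 H
  atom 17: Cl (halogen, monovalent) → 0 H
Totals → C:12, H:12, Cl:2, O:2, S:1.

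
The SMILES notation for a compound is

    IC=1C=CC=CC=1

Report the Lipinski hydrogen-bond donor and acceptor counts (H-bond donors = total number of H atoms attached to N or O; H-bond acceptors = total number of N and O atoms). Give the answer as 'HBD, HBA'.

Donors: find every N or O and count the H atoms it carries.
  (no N or O atoms present)
Lipinski HBD = 0.
Acceptors: N atoms = 0, O atoms = 0 → HBA = 0.

0, 0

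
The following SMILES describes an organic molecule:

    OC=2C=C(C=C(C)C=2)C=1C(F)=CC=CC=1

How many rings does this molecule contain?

In SMILES, each pair of matching ring-closure digits denotes one ring-closing bond; the number of such bonds equals the number of independent rings.
Ring-closure bonds here: 2.

2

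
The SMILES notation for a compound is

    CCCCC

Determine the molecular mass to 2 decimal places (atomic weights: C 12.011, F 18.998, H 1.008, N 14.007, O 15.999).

72.15 g/mol

First, the molecular formula is C5H12 (counting implicit H from valence).
  C: 5 × 12.011 = 60.055
  H: 12 × 1.008 = 12.096
Sum: 5×12.011 + 12×1.008 = 72.151 → 72.15 g/mol.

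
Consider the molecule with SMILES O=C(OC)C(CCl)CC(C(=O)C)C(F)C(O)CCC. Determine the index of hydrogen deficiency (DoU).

Degree of unsaturation = (number of rings) + (number of π bonds).
Ring closures in the SMILES: 0.
π bonds: 2 double bonds (each 1 DoU) → 2 DoU from unsaturation.
Total DoU = 0 + 2 = 2.

2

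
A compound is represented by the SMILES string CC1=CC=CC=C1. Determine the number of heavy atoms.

7

Every atom symbol written in the SMILES (organic subset) is one heavy atom; implicit H are not written.
Heavy atoms by element → C:7.
Total: 7.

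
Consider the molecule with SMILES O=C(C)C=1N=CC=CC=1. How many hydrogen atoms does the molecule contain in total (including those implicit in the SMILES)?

7

Walk through each heavy atom and fill implicit hydrogens from standard valence (C 4, N 3, O 2, S 2, halogen 1):
  atom 1: O, bond orders sum to 2 (valence 2) → 0 H
  atom 2: C, bond orders sum to 4 (valence 4) → 0 H
  atom 3: C, bond orders sum to 1 (valence 4) → 3 H
  atom 4: C, bond orders sum to 4 (valence 4) → 0 H
  atom 5: N, bond orders sum to 3 (valence 3) → 0 H
  atom 6: C, bond orders sum to 3 (valence 4) → 1 H
  atom 7: C, bond orders sum to 3 (valence 4) → 1 H
  atom 8: C, bond orders sum to 3 (valence 4) → 1 H
  atom 9: C, bond orders sum to 3 (valence 4) → 1 H
Total hydrogens: 7.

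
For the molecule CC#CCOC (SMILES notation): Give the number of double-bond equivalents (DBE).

2

Molecular formula: C5H8O.
DoU = (2C + 2 + N − H − X) / 2, where X is the halogen count and O/S are ignored.
    = (2·5 + 2 + 0 − 8 − 0) / 2 = 4 / 2 = 2.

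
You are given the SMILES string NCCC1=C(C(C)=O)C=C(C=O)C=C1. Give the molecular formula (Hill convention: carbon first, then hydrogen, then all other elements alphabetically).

Walk through each heavy atom and fill implicit hydrogens from standard valence (C 4, N 3, O 2, S 2, halogen 1):
  atom 1: N, bond orders sum to 1 (valence 3) → 2 H
  atom 2: C, bond orders sum to 2 (valence 4) → 2 H
  atom 3: C, bond orders sum to 2 (valence 4) → 2 H
  atom 4: C, bond orders sum to 4 (valence 4) → 0 H
  atom 5: C, bond orders sum to 4 (valence 4) → 0 H
  atom 6: C, bond orders sum to 4 (valence 4) → 0 H
  atom 7: C, bond orders sum to 1 (valence 4) → 3 H
  atom 8: O, bond orders sum to 2 (valence 2) → 0 H
  atom 9: C, bond orders sum to 3 (valence 4) → 1 H
  atom 10: C, bond orders sum to 4 (valence 4) → 0 H
  atom 11: C, bond orders sum to 3 (valence 4) → 1 H
  atom 12: O, bond orders sum to 2 (valence 2) → 0 H
  atom 13: C, bond orders sum to 3 (valence 4) → 1 H
  atom 14: C, bond orders sum to 3 (valence 4) → 1 H
Totals → C:11, H:13, N:1, O:2.

C11H13NO2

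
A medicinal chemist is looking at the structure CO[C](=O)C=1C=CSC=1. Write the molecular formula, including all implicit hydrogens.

C6H6O2S

Walk through each heavy atom and fill implicit hydrogens from standard valence (C 4, N 3, O 2, S 2, halogen 1):
  atom 1: C, bond orders sum to 1 (valence 4) → 3 H
  atom 2: O, bond orders sum to 2 (valence 2) → 0 H
  atom 3: C with explicit H count 0
  atom 4: O, bond orders sum to 2 (valence 2) → 0 H
  atom 5: C, bond orders sum to 4 (valence 4) → 0 H
  atom 6: C, bond orders sum to 3 (valence 4) → 1 H
  atom 7: C, bond orders sum to 3 (valence 4) → 1 H
  atom 8: S, bond orders sum to 2 (valence 2) → 0 H
  atom 9: C, bond orders sum to 3 (valence 4) → 1 H
Totals → C:6, H:6, O:2, S:1.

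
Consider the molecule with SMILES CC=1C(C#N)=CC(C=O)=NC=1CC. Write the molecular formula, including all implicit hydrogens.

Walk through each heavy atom and fill implicit hydrogens from standard valence (C 4, N 3, O 2, S 2, halogen 1):
  atom 1: C, bond orders sum to 1 (valence 4) → 3 H
  atom 2: C, bond orders sum to 4 (valence 4) → 0 H
  atom 3: C, bond orders sum to 4 (valence 4) → 0 H
  atom 4: C, bond orders sum to 4 (valence 4) → 0 H
  atom 5: N, bond orders sum to 3 (valence 3) → 0 H
  atom 6: C, bond orders sum to 3 (valence 4) → 1 H
  atom 7: C, bond orders sum to 4 (valence 4) → 0 H
  atom 8: C, bond orders sum to 3 (valence 4) → 1 H
  atom 9: O, bond orders sum to 2 (valence 2) → 0 H
  atom 10: N, bond orders sum to 3 (valence 3) → 0 H
  atom 11: C, bond orders sum to 4 (valence 4) → 0 H
  atom 12: C, bond orders sum to 2 (valence 4) → 2 H
  atom 13: C, bond orders sum to 1 (valence 4) → 3 H
Totals → C:10, H:10, N:2, O:1.
In Hill order: C10H10N2O.

C10H10N2O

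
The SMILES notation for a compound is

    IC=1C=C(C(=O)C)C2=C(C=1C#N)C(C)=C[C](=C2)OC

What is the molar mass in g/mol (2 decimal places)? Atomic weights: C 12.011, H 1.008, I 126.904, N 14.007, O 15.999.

First, the molecular formula is C15H12INO2 (counting implicit H from valence).
  C: 15 × 12.011 = 180.165
  H: 12 × 1.008 = 12.096
  I: 1 × 126.904 = 126.904
  N: 1 × 14.007 = 14.007
  O: 2 × 15.999 = 31.998
Sum: 15×12.011 + 12×1.008 + 1×126.904 + 1×14.007 + 2×15.999 = 365.170 → 365.17 g/mol.

365.17 g/mol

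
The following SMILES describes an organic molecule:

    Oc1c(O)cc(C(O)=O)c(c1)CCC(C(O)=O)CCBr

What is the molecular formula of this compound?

C13H15BrO6

Walk through each heavy atom and fill implicit hydrogens from standard valence (C 4, N 3, O 2, S 2, halogen 1); for lowercase aromatic atoms, an aromatic c carries 1 H when it has two neighbours and 0 H with three, and aromatic n carries 0 H:
  atom 1: O, bond orders sum to 1 (valence 2) → 1 H
  atom 2: aromatic c, 3 neighbours → 0 H
  atom 3: aromatic c, 3 neighbours → 0 H
  atom 4: O, bond orders sum to 1 (valence 2) → 1 H
  atom 5: aromatic c, 2 neighbours → 1 H
  atom 6: aromatic c, 3 neighbours → 0 H
  atom 7: C, bond orders sum to 4 (valence 4) → 0 H
  atom 8: O, bond orders sum to 1 (valence 2) → 1 H
  atom 9: O, bond orders sum to 2 (valence 2) → 0 H
  atom 10: aromatic c, 3 neighbours → 0 H
  atom 11: aromatic c, 2 neighbours → 1 H
  atom 12: C, bond orders sum to 2 (valence 4) → 2 H
  atom 13: C, bond orders sum to 2 (valence 4) → 2 H
  atom 14: C, bond orders sum to 3 (valence 4) → 1 H
  atom 15: C, bond orders sum to 4 (valence 4) → 0 H
  atom 16: O, bond orders sum to 1 (valence 2) → 1 H
  atom 17: O, bond orders sum to 2 (valence 2) → 0 H
  atom 18: C, bond orders sum to 2 (valence 4) → 2 H
  atom 19: C, bond orders sum to 2 (valence 4) → 2 H
  atom 20: Br (halogen, monovalent) → 0 H
Totals → C:13, H:15, Br:1, O:6.
In Hill order: C13H15BrO6.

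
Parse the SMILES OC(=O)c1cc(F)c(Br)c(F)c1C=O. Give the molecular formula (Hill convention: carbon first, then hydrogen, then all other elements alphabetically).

Walk through each heavy atom and fill implicit hydrogens from standard valence (C 4, N 3, O 2, S 2, halogen 1); for lowercase aromatic atoms, an aromatic c carries 1 H when it has two neighbours and 0 H with three, and aromatic n carries 0 H:
  atom 1: O, bond orders sum to 1 (valence 2) → 1 H
  atom 2: C, bond orders sum to 4 (valence 4) → 0 H
  atom 3: O, bond orders sum to 2 (valence 2) → 0 H
  atom 4: aromatic c, 3 neighbours → 0 H
  atom 5: aromatic c, 2 neighbours → 1 H
  atom 6: aromatic c, 3 neighbours → 0 H
  atom 7: F (halogen, monovalent) → 0 H
  atom 8: aromatic c, 3 neighbours → 0 H
  atom 9: Br (halogen, monovalent) → 0 H
  atom 10: aromatic c, 3 neighbours → 0 H
  atom 11: F (halogen, monovalent) → 0 H
  atom 12: aromatic c, 3 neighbours → 0 H
  atom 13: C, bond orders sum to 3 (valence 4) → 1 H
  atom 14: O, bond orders sum to 2 (valence 2) → 0 H
Totals → C:8, H:3, Br:1, F:2, O:3.

C8H3BrF2O3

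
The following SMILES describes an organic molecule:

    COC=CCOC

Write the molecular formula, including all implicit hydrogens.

C5H10O2

Walk through each heavy atom and fill implicit hydrogens from standard valence (C 4, N 3, O 2, S 2, halogen 1):
  atom 1: C, bond orders sum to 1 (valence 4) → 3 H
  atom 2: O, bond orders sum to 2 (valence 2) → 0 H
  atom 3: C, bond orders sum to 3 (valence 4) → 1 H
  atom 4: C, bond orders sum to 3 (valence 4) → 1 H
  atom 5: C, bond orders sum to 2 (valence 4) → 2 H
  atom 6: O, bond orders sum to 2 (valence 2) → 0 H
  atom 7: C, bond orders sum to 1 (valence 4) → 3 H
Totals → C:5, H:10, O:2.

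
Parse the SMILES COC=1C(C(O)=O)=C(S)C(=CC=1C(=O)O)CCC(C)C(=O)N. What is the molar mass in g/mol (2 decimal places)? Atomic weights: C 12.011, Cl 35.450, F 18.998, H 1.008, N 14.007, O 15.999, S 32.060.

First, the molecular formula is C14H17NO6S (counting implicit H from valence).
  C: 14 × 12.011 = 168.154
  H: 17 × 1.008 = 17.136
  N: 1 × 14.007 = 14.007
  O: 6 × 15.999 = 95.994
  S: 1 × 32.060 = 32.060
Sum: 14×12.011 + 17×1.008 + 1×14.007 + 6×15.999 + 1×32.060 = 327.351 → 327.35 g/mol.

327.35 g/mol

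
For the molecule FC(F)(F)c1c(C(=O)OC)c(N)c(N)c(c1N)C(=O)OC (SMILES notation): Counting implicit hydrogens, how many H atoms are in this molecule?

Walk through each heavy atom and fill implicit hydrogens from standard valence (C 4, N 3, O 2, S 2, halogen 1); for lowercase aromatic atoms, an aromatic c carries 1 H when it has two neighbours and 0 H with three, and aromatic n carries 0 H:
  atom 1: F (halogen, monovalent) → 0 H
  atom 2: C, bond orders sum to 4 (valence 4) → 0 H
  atom 3: F (halogen, monovalent) → 0 H
  atom 4: F (halogen, monovalent) → 0 H
  atom 5: aromatic c, 3 neighbours → 0 H
  atom 6: aromatic c, 3 neighbours → 0 H
  atom 7: C, bond orders sum to 4 (valence 4) → 0 H
  atom 8: O, bond orders sum to 2 (valence 2) → 0 H
  atom 9: O, bond orders sum to 2 (valence 2) → 0 H
  atom 10: C, bond orders sum to 1 (valence 4) → 3 H
  atom 11: aromatic c, 3 neighbours → 0 H
  atom 12: N, bond orders sum to 1 (valence 3) → 2 H
  atom 13: aromatic c, 3 neighbours → 0 H
  atom 14: N, bond orders sum to 1 (valence 3) → 2 H
  atom 15: aromatic c, 3 neighbours → 0 H
  atom 16: aromatic c, 3 neighbours → 0 H
  atom 17: N, bond orders sum to 1 (valence 3) → 2 H
  atom 18: C, bond orders sum to 4 (valence 4) → 0 H
  atom 19: O, bond orders sum to 2 (valence 2) → 0 H
  atom 20: O, bond orders sum to 2 (valence 2) → 0 H
  atom 21: C, bond orders sum to 1 (valence 4) → 3 H
Total hydrogens: 12.

12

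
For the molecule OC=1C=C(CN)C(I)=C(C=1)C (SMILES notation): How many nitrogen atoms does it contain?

1

Scan the SMILES for N atoms (remember two-letter symbols like Cl and Br are single atoms).
Nitrogen count: 1.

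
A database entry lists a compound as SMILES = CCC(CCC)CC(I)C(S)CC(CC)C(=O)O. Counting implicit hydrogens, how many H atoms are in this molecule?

27

Walk through each heavy atom and fill implicit hydrogens from standard valence (C 4, N 3, O 2, S 2, halogen 1):
  atom 1: C, bond orders sum to 1 (valence 4) → 3 H
  atom 2: C, bond orders sum to 2 (valence 4) → 2 H
  atom 3: C, bond orders sum to 3 (valence 4) → 1 H
  atom 4: C, bond orders sum to 2 (valence 4) → 2 H
  atom 5: C, bond orders sum to 2 (valence 4) → 2 H
  atom 6: C, bond orders sum to 1 (valence 4) → 3 H
  atom 7: C, bond orders sum to 2 (valence 4) → 2 H
  atom 8: C, bond orders sum to 3 (valence 4) → 1 H
  atom 9: I (halogen, monovalent) → 0 H
  atom 10: C, bond orders sum to 3 (valence 4) → 1 H
  atom 11: S, bond orders sum to 1 (valence 2) → 1 H
  atom 12: C, bond orders sum to 2 (valence 4) → 2 H
  atom 13: C, bond orders sum to 3 (valence 4) → 1 H
  atom 14: C, bond orders sum to 2 (valence 4) → 2 H
  atom 15: C, bond orders sum to 1 (valence 4) → 3 H
  atom 16: C, bond orders sum to 4 (valence 4) → 0 H
  atom 17: O, bond orders sum to 2 (valence 2) → 0 H
  atom 18: O, bond orders sum to 1 (valence 2) → 1 H
Total hydrogens: 27.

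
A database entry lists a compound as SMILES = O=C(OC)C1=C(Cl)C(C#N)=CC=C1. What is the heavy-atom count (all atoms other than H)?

Every atom symbol written in the SMILES (organic subset) is one heavy atom; implicit H are not written.
Heavy atoms by element → C:9, Cl:1, N:1, O:2.
Total: 13.

13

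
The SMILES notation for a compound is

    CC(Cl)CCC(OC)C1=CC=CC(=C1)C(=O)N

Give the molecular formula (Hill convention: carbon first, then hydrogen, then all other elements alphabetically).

Walk through each heavy atom and fill implicit hydrogens from standard valence (C 4, N 3, O 2, S 2, halogen 1):
  atom 1: C, bond orders sum to 1 (valence 4) → 3 H
  atom 2: C, bond orders sum to 3 (valence 4) → 1 H
  atom 3: Cl (halogen, monovalent) → 0 H
  atom 4: C, bond orders sum to 2 (valence 4) → 2 H
  atom 5: C, bond orders sum to 2 (valence 4) → 2 H
  atom 6: C, bond orders sum to 3 (valence 4) → 1 H
  atom 7: O, bond orders sum to 2 (valence 2) → 0 H
  atom 8: C, bond orders sum to 1 (valence 4) → 3 H
  atom 9: C, bond orders sum to 4 (valence 4) → 0 H
  atom 10: C, bond orders sum to 3 (valence 4) → 1 H
  atom 11: C, bond orders sum to 3 (valence 4) → 1 H
  atom 12: C, bond orders sum to 3 (valence 4) → 1 H
  atom 13: C, bond orders sum to 4 (valence 4) → 0 H
  atom 14: C, bond orders sum to 3 (valence 4) → 1 H
  atom 15: C, bond orders sum to 4 (valence 4) → 0 H
  atom 16: O, bond orders sum to 2 (valence 2) → 0 H
  atom 17: N, bond orders sum to 1 (valence 3) → 2 H
Totals → C:13, H:18, Cl:1, N:1, O:2.
In Hill order: C13H18ClNO2.

C13H18ClNO2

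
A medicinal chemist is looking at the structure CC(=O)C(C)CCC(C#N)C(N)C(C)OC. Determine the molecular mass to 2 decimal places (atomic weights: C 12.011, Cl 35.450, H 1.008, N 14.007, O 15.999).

226.32 g/mol

First, the molecular formula is C12H22N2O2 (counting implicit H from valence).
  C: 12 × 12.011 = 144.132
  H: 22 × 1.008 = 22.176
  N: 2 × 14.007 = 28.014
  O: 2 × 15.999 = 31.998
Sum: 12×12.011 + 22×1.008 + 2×14.007 + 2×15.999 = 226.320 → 226.32 g/mol.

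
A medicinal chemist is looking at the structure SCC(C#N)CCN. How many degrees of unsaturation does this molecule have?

Degree of unsaturation = (number of rings) + (number of π bonds).
Ring closures in the SMILES: 0.
π bonds: 1 triple bond (each 2 DoU) → 2 DoU from unsaturation.
Total DoU = 0 + 2 = 2.

2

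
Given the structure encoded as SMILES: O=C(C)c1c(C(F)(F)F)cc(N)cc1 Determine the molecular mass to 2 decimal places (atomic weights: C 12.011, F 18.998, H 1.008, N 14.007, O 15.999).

First, the molecular formula is C9H8F3NO (counting implicit H from valence).
  C: 9 × 12.011 = 108.099
  F: 3 × 18.998 = 56.994
  H: 8 × 1.008 = 8.064
  N: 1 × 14.007 = 14.007
  O: 1 × 15.999 = 15.999
Sum: 9×12.011 + 3×18.998 + 8×1.008 + 1×14.007 + 1×15.999 = 203.163 → 203.16 g/mol.

203.16 g/mol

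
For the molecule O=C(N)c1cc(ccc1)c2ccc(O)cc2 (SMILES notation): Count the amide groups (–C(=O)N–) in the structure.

1

The amide motif appears at heavy-atom position 2 in the SMILES.
Other groups present: 1 hydroxyl.
Amide count: 1.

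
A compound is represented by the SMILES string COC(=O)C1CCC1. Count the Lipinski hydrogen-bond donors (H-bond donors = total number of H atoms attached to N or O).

Donors: find every N or O and count the H atoms it carries.
  atom 2 (O): bond orders sum to 2 → 0 H
  atom 4 (O): bond orders sum to 2 → 0 H
Lipinski HBD = 0.

0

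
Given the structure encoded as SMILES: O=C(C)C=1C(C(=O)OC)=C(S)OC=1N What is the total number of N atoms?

1

Scan the SMILES for N atoms (remember two-letter symbols like Cl and Br are single atoms).
Nitrogen count: 1.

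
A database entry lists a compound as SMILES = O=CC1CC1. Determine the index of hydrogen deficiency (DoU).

Degree of unsaturation = (number of rings) + (number of π bonds).
Ring closures in the SMILES: 1.
π bonds: 1 double bond (each 1 DoU) → 1 DoU from unsaturation.
Total DoU = 1 + 1 = 2.

2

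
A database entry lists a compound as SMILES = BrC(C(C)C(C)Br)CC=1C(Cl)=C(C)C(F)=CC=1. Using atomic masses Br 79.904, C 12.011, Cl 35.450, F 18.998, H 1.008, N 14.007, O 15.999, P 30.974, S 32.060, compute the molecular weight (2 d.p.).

386.53 g/mol

First, the molecular formula is C13H16Br2ClF (counting implicit H from valence).
  Br: 2 × 79.904 = 159.808
  C: 13 × 12.011 = 156.143
  Cl: 1 × 35.450 = 35.450
  F: 1 × 18.998 = 18.998
  H: 16 × 1.008 = 16.128
Sum: 2×79.904 + 13×12.011 + 1×35.450 + 1×18.998 + 16×1.008 = 386.527 → 386.53 g/mol.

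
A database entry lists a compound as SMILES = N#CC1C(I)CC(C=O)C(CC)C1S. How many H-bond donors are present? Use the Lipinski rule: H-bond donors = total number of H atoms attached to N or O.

0

Donors: find every N or O and count the H atoms it carries.
  atom 1 (N): bond orders sum to 3 → 0 H
  atom 9 (O): bond orders sum to 2 → 0 H
Lipinski HBD = 0.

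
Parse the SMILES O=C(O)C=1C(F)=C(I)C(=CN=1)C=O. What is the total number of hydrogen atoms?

Walk through each heavy atom and fill implicit hydrogens from standard valence (C 4, N 3, O 2, S 2, halogen 1):
  atom 1: O, bond orders sum to 2 (valence 2) → 0 H
  atom 2: C, bond orders sum to 4 (valence 4) → 0 H
  atom 3: O, bond orders sum to 1 (valence 2) → 1 H
  atom 4: C, bond orders sum to 4 (valence 4) → 0 H
  atom 5: C, bond orders sum to 4 (valence 4) → 0 H
  atom 6: F (halogen, monovalent) → 0 H
  atom 7: C, bond orders sum to 4 (valence 4) → 0 H
  atom 8: I (halogen, monovalent) → 0 H
  atom 9: C, bond orders sum to 4 (valence 4) → 0 H
  atom 10: C, bond orders sum to 3 (valence 4) → 1 H
  atom 11: N, bond orders sum to 3 (valence 3) → 0 H
  atom 12: C, bond orders sum to 3 (valence 4) → 1 H
  atom 13: O, bond orders sum to 2 (valence 2) → 0 H
Total hydrogens: 3.

3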